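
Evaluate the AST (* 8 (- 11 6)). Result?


Evaluate inner: (- 11 6) = 5
Evaluate root: (* 8 5) = 40
Result: 40


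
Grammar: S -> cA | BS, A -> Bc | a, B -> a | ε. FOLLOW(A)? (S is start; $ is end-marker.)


$ ∈ FOLLOW(S). For each A -> αBβ: add FIRST(β)\{ε} to FOLLOW(B); if β nullable, add FOLLOW(A).
FOLLOW(A) = {$}


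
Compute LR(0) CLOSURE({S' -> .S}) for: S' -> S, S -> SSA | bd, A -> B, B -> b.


Start: S' -> .S
For each item with dot before a nonterminal B, add B -> .γ for every B-production
Closure: [S' -> .S, S -> .SSA, S -> .bd]


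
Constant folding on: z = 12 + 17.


12 + 17 = 29 at compile time
Optimized: z = 29


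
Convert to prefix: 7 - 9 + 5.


left-to-right (same/higher precedence on left): tree is (+ (- 7 9) 5)
Prefix: + - 7 9 5


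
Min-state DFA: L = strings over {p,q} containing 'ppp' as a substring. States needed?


KMP-style automaton: 3 progress states + 1 absorbing accept = 4
Minimal DFA: 4 states


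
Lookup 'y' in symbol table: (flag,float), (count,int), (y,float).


Lookup 'y' → type float


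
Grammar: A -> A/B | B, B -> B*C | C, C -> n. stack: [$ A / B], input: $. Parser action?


handle 'A/B' on top; lookahead ∈ FOLLOW(A) = {/, $}
Action: reduce (A -> A/B)


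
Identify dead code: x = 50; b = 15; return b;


x is assigned but never read
Dead: 'x = 50'


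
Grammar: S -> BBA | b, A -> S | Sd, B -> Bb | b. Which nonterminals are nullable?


A nonterminal is nullable iff some alternative derives ε (directly, or every symbol in it is nullable)
Nullable: {}


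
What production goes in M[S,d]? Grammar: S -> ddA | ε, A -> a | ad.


For [S, d]: 'd' ∈ FIRST(ddA)
Entry: S -> ddA


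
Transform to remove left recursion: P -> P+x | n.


Left-recursive alternatives: P+x; non-recursive: n
Introduce P': P -> nP', P' -> +xP' | ε


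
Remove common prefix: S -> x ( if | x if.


Common prefix: 'x'
Factored: S -> x S', S' -> ( if | if


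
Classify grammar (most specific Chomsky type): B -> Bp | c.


Left-linear: every RHS is a terminal or one nonterminal followed by a terminal
Classification: Type 3 (Regular)


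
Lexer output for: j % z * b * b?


Scan left to right, longest-match per lexeme
Tokens: ID(j), OP(%), ID(z), OP(*), ID(b), OP(*), ID(b)


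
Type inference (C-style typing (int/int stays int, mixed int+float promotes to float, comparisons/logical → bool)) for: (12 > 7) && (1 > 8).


Operand types: bool && bool
Rule: logical operators take bool operands and yield bool
Result type: bool


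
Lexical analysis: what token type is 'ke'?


Pattern: letter/underscore followed by alphanumerics, not a keyword
Type: IDENTIFIER


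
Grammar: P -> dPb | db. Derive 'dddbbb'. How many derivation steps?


Derivation: P => dPb => ddPbb => dddbbb
Steps: 3


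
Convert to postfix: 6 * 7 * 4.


Left to right (same or higher precedence on left)
Postfix: 6 7 * 4 *


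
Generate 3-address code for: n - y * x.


Break into single-operator statements:
t1 = y * x
t2 = n - t1


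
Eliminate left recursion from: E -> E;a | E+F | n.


Left-recursive alternatives: E;a, E+F; non-recursive: n
Introduce E': E -> nE', E' -> ;aE' | +FE' | ε


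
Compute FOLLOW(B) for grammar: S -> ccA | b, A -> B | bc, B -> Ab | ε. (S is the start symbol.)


$ ∈ FOLLOW(S). For each A -> αBβ: add FIRST(β)\{ε} to FOLLOW(B); if β nullable, add FOLLOW(A).
FOLLOW(B) = {$, b}


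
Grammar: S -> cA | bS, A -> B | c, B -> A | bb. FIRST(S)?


Per alternative of S: FIRST(cA) = {c}; FIRST(bS) = {b}
FIRST(S) = {b, c}


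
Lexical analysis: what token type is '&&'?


Pattern: operator symbol
Type: OPERATOR


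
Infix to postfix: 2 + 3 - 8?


Left to right (same or higher precedence on left)
Postfix: 2 3 + 8 -


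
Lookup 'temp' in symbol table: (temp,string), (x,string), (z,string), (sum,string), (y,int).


Lookup 'temp' → type string


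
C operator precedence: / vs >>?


'/' is multiplicative (level 10); '>>' is shift (level 8)
Higher level binds tighter
'/' has higher precedence than '>>'


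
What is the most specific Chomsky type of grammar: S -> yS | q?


Right-linear: every RHS is a terminal or a terminal followed by one nonterminal
Classification: Type 3 (Regular)


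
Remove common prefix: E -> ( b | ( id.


Common prefix: '('
Factored: E -> ( E', E' -> b | id


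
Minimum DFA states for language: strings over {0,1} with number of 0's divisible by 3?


Track (count of 0) mod 3: states 0..2, accept at 0
Minimal DFA: 3 states


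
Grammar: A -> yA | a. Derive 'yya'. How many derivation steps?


Derivation: A => yA => yyA => yya
Steps: 3


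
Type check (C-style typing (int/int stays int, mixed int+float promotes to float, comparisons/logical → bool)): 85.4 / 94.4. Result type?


Operand types: float / float
Rule: mixed int/float promotes to float; int/int stays int
Result type: float


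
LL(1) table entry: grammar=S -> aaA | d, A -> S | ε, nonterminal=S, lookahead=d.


For [S, d]: 'd' ∈ FIRST(d)
Entry: S -> d


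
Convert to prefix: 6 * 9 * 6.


left-to-right (same/higher precedence on left): tree is (* (* 6 9) 6)
Prefix: * * 6 9 6


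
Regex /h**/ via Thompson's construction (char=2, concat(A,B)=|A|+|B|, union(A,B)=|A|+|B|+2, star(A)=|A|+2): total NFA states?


Syntax tree has 1 char leaf(s), 0 union(s), 2 star(s)
chars contribute 1×2 = 2; each union adds +2; each star adds +2
Total: 2 + 0 + 4 = 6 states


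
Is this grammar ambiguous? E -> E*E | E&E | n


'n*n&n' has two parse trees (no precedence encoded between * and &)
Ambiguous


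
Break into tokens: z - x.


Scan left to right, longest-match per lexeme
Tokens: ID(z), OP(-), ID(x)


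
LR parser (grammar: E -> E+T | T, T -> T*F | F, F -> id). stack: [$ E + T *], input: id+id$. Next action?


no handle; shift 'id'
Action: shift


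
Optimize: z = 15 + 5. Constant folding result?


15 + 5 = 20 at compile time
Optimized: z = 20


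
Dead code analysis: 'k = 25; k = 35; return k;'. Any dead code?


first assignment to k is overwritten before any read
Dead: 'k = 25'


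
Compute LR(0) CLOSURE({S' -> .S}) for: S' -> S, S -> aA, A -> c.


Start: S' -> .S
For each item with dot before a nonterminal B, add B -> .γ for every B-production
Closure: [S' -> .S, S -> .aA]


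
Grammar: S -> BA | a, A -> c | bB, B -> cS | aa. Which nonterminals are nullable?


A nonterminal is nullable iff some alternative derives ε (directly, or every symbol in it is nullable)
Nullable: {}


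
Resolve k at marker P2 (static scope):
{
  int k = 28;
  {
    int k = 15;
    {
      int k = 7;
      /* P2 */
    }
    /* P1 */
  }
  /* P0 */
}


k declared in the same block as P2
k = 7


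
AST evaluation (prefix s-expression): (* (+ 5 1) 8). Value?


Evaluate inner: (+ 5 1) = 6
Evaluate root: (* 6 8) = 48
Result: 48


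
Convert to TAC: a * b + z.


Break into single-operator statements:
t1 = a * b
t2 = t1 + z


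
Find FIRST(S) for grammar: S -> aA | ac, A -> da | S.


Per alternative of S: FIRST(aA) = {a}; FIRST(ac) = {a}
FIRST(S) = {a}


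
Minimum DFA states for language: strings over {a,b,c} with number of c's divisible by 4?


Track (count of c) mod 4: states 0..3, accept at 0
Minimal DFA: 4 states


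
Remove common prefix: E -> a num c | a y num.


Common prefix: 'a'
Factored: E -> a E', E' -> num c | y num


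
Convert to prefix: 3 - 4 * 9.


'*' binds tighter: tree is (- 3 (* 4 9))
Prefix: - 3 * 4 9


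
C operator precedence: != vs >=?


'>=' is relational (level 7); '!=' is equality (level 6)
Higher level binds tighter
'>=' has higher precedence than '!='


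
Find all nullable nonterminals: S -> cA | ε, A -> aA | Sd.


A nonterminal is nullable iff some alternative derives ε (directly, or every symbol in it is nullable)
Nullable: {S}


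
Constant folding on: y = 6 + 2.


6 + 2 = 8 at compile time
Optimized: y = 8


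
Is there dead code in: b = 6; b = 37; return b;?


first assignment to b is overwritten before any read
Dead: 'b = 6'


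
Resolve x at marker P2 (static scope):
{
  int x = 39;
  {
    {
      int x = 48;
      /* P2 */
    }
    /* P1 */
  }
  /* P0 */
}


x declared in the same block as P2
x = 48


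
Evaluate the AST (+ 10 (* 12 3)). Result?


Evaluate inner: (* 12 3) = 36
Evaluate root: (+ 10 36) = 46
Result: 46


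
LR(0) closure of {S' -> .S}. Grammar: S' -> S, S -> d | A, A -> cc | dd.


Start: S' -> .S
For each item with dot before a nonterminal B, add B -> .γ for every B-production
Closure: [S' -> .S, S -> .d, S -> .A, A -> .cc, A -> .dd]


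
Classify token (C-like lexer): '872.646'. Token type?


Pattern: digits with a decimal point
Type: FLOAT_LITERAL


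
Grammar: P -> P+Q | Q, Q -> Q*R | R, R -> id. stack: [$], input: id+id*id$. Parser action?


no handle on stack; shift 'id'
Action: shift


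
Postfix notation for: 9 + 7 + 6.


Left to right (same or higher precedence on left)
Postfix: 9 7 + 6 +


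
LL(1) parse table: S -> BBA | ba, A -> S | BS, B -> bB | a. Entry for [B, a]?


For [B, a]: 'a' ∈ FIRST(a)
Entry: B -> a


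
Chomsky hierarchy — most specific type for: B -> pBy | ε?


Single nonterminal LHS, but p^n y^n is not regular
Classification: Type 2 (Context-Free)


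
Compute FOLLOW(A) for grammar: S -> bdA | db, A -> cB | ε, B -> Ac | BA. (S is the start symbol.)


$ ∈ FOLLOW(S). For each A -> αBβ: add FIRST(β)\{ε} to FOLLOW(B); if β nullable, add FOLLOW(A).
FOLLOW(A) = {$, c}


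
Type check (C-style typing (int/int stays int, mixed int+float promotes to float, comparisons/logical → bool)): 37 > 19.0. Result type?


Operand types: int > float
Rule: comparison yields bool
Result type: bool


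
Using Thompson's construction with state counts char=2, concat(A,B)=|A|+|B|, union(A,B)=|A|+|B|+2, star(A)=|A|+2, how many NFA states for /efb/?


Syntax tree has 3 char leaf(s), 0 union(s), 0 star(s)
chars contribute 3×2 = 6; each union adds +2; each star adds +2
Total: 6 + 0 + 0 = 6 states


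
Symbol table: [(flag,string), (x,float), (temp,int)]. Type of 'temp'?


Lookup 'temp' → type int


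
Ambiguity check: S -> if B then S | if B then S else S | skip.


dangling else: 'if B then if B then skip else skip' parses two ways
Ambiguous


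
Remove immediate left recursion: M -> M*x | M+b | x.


Left-recursive alternatives: M*x, M+b; non-recursive: x
Introduce M': M -> xM', M' -> *xM' | +bM' | ε


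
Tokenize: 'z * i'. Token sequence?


Scan left to right, longest-match per lexeme
Tokens: ID(z), OP(*), ID(i)


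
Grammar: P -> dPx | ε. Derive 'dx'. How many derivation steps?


Derivation: P => dPx => dx
Steps: 2


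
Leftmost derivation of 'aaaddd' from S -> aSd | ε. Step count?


Derivation: S => aSd => aaSdd => aaaSddd => aaaddd
Steps: 4


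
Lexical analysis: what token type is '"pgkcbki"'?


Pattern: double-quoted sequence
Type: STRING_LITERAL


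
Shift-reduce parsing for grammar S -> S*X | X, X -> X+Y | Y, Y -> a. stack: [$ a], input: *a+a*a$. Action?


'a' on top is the handle for Y -> a
Action: reduce (Y -> a)


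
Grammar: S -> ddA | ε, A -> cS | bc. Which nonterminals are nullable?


A nonterminal is nullable iff some alternative derives ε (directly, or every symbol in it is nullable)
Nullable: {S}


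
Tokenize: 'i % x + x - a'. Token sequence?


Scan left to right, longest-match per lexeme
Tokens: ID(i), OP(%), ID(x), OP(+), ID(x), OP(-), ID(a)


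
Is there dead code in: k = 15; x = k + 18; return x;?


k is read by x's definition; x is returned
No dead code


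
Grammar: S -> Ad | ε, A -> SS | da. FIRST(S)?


Per alternative of S: FIRST(Ad) = {d}; FIRST(ε) = {ε}
FIRST(S) = {d, ε}


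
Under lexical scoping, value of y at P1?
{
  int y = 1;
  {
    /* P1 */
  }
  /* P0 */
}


P1's block does not declare y; resolves to the enclosing declaration at depth 0
y = 1


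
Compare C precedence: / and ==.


'/' is multiplicative (level 10); '==' is equality (level 6)
Higher level binds tighter
'/' has higher precedence than '=='


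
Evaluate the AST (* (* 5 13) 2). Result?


Evaluate inner: (* 5 13) = 65
Evaluate root: (* 65 2) = 130
Result: 130


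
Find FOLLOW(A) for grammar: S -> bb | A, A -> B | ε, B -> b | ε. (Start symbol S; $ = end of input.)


$ ∈ FOLLOW(S). For each A -> αBβ: add FIRST(β)\{ε} to FOLLOW(B); if β nullable, add FOLLOW(A).
FOLLOW(A) = {$}


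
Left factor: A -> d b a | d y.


Common prefix: 'd'
Factored: A -> d A', A' -> b a | y


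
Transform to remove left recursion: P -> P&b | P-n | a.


Left-recursive alternatives: P&b, P-n; non-recursive: a
Introduce P': P -> aP', P' -> &bP' | -nP' | ε


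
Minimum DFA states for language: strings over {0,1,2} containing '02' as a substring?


KMP-style automaton: 2 progress states + 1 absorbing accept = 3
Minimal DFA: 3 states


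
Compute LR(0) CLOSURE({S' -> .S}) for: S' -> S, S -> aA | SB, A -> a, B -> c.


Start: S' -> .S
For each item with dot before a nonterminal B, add B -> .γ for every B-production
Closure: [S' -> .S, S -> .aA, S -> .SB]


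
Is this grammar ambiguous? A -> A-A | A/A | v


'v-v/v' has two parse trees (no precedence encoded between - and /)
Ambiguous


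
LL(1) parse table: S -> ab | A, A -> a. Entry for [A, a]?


For [A, a]: 'a' ∈ FIRST(a)
Entry: A -> a


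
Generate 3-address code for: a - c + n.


Break into single-operator statements:
t1 = a - c
t2 = t1 + n


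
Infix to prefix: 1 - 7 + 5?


left-to-right (same/higher precedence on left): tree is (+ (- 1 7) 5)
Prefix: + - 1 7 5


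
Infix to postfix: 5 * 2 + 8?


Left to right (same or higher precedence on left)
Postfix: 5 2 * 8 +


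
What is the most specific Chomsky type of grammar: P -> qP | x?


Right-linear: every RHS is a terminal or a terminal followed by one nonterminal
Classification: Type 3 (Regular)


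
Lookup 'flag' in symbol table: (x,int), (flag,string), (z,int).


Lookup 'flag' → type string


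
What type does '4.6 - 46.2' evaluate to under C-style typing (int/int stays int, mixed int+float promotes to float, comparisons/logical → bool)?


Operand types: float - float
Rule: mixed int/float promotes to float; int/int stays int
Result type: float


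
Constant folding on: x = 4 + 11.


4 + 11 = 15 at compile time
Optimized: x = 15


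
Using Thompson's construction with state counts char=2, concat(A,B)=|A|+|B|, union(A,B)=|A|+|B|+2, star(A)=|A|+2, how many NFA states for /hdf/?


Syntax tree has 3 char leaf(s), 0 union(s), 0 star(s)
chars contribute 3×2 = 6; each union adds +2; each star adds +2
Total: 6 + 0 + 0 = 6 states


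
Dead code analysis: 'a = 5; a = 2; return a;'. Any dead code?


first assignment to a is overwritten before any read
Dead: 'a = 5'


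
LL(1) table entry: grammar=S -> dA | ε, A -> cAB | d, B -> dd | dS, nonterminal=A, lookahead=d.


For [A, d]: 'd' ∈ FIRST(d)
Entry: A -> d


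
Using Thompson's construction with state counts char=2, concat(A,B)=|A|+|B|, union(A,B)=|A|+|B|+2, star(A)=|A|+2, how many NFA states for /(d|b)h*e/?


Syntax tree has 4 char leaf(s), 1 union(s), 1 star(s)
chars contribute 4×2 = 8; each union adds +2; each star adds +2
Total: 8 + 2 + 2 = 12 states


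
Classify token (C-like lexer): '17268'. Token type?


Pattern: digits only
Type: INTEGER_LITERAL


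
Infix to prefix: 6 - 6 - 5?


left-to-right (same/higher precedence on left): tree is (- (- 6 6) 5)
Prefix: - - 6 6 5


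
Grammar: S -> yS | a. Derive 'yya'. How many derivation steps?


Derivation: S => yS => yyS => yya
Steps: 3


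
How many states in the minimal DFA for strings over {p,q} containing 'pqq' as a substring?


KMP-style automaton: 3 progress states + 1 absorbing accept = 4
Minimal DFA: 4 states


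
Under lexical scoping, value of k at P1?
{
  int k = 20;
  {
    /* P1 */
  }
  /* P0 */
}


P1's block does not declare k; resolves to the enclosing declaration at depth 0
k = 20


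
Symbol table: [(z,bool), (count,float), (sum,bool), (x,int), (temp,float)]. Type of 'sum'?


Lookup 'sum' → type bool


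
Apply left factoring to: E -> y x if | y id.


Common prefix: 'y'
Factored: E -> y E', E' -> x if | id


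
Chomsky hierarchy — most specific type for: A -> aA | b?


Right-linear: every RHS is a terminal or a terminal followed by one nonterminal
Classification: Type 3 (Regular)


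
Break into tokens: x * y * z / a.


Scan left to right, longest-match per lexeme
Tokens: ID(x), OP(*), ID(y), OP(*), ID(z), OP(/), ID(a)


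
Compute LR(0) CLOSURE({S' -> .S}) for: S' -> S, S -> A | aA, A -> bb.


Start: S' -> .S
For each item with dot before a nonterminal B, add B -> .γ for every B-production
Closure: [S' -> .S, S -> .A, S -> .aA, A -> .bb]


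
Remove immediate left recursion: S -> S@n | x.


Left-recursive alternatives: S@n; non-recursive: x
Introduce S': S -> xS', S' -> @nS' | ε


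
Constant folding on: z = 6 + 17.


6 + 17 = 23 at compile time
Optimized: z = 23


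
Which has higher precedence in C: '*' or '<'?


'*' is multiplicative (level 10); '<' is relational (level 7)
Higher level binds tighter
'*' has higher precedence than '<'


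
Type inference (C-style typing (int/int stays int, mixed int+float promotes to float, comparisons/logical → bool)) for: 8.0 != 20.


Operand types: float != int
Rule: comparison yields bool
Result type: bool


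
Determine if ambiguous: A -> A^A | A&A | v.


'v^v&v' has two parse trees (no precedence encoded between ^ and &)
Ambiguous


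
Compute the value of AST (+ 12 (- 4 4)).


Evaluate inner: (- 4 4) = 0
Evaluate root: (+ 12 0) = 12
Result: 12


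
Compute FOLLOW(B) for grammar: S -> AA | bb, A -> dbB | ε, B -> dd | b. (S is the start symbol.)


$ ∈ FOLLOW(S). For each A -> αBβ: add FIRST(β)\{ε} to FOLLOW(B); if β nullable, add FOLLOW(A).
FOLLOW(B) = {$, d}


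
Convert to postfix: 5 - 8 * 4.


* has higher precedence, evaluate 8*4 first
Postfix: 5 8 4 * -


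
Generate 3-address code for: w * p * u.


Break into single-operator statements:
t1 = w * p
t2 = t1 * u


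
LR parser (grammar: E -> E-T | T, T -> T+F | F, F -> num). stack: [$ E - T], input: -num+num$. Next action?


handle 'E-T' on top; lookahead ∈ FOLLOW(E) = {-, $}
Action: reduce (E -> E-T)


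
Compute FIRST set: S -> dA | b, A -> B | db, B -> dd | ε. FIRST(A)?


Per alternative of A: FIRST(B) = {d, ε}; FIRST(db) = {d}
FIRST(A) = {d, ε}


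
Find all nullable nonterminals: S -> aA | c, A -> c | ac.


A nonterminal is nullable iff some alternative derives ε (directly, or every symbol in it is nullable)
Nullable: {}


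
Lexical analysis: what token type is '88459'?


Pattern: digits only
Type: INTEGER_LITERAL


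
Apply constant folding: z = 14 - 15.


14 - 15 = -1 at compile time
Optimized: z = -1


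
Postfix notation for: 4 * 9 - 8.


Left to right (same or higher precedence on left)
Postfix: 4 9 * 8 -


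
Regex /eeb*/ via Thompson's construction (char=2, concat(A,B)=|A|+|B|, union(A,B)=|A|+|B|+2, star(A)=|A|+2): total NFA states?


Syntax tree has 3 char leaf(s), 0 union(s), 1 star(s)
chars contribute 3×2 = 6; each union adds +2; each star adds +2
Total: 6 + 0 + 2 = 8 states


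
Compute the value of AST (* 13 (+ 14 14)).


Evaluate inner: (+ 14 14) = 28
Evaluate root: (* 13 28) = 364
Result: 364


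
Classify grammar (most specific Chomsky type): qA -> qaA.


LHS has context (more than one symbol) and |LHS| ≤ |RHS|
Classification: Type 1 (Context-Sensitive)


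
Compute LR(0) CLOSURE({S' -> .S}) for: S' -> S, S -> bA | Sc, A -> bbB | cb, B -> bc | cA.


Start: S' -> .S
For each item with dot before a nonterminal B, add B -> .γ for every B-production
Closure: [S' -> .S, S -> .bA, S -> .Sc]


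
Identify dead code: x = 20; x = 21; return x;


first assignment to x is overwritten before any read
Dead: 'x = 20'


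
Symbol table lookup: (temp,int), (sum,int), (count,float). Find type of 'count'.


Lookup 'count' → type float


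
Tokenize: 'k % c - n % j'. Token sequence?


Scan left to right, longest-match per lexeme
Tokens: ID(k), OP(%), ID(c), OP(-), ID(n), OP(%), ID(j)


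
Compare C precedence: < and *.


'*' is multiplicative (level 10); '<' is relational (level 7)
Higher level binds tighter
'*' has higher precedence than '<'


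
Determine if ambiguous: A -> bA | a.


right-linear, alternatives start with distinct terminals 'b' vs 'a': unique leftmost derivation
Unambiguous


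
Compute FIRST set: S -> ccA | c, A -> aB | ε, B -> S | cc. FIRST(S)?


Per alternative of S: FIRST(ccA) = {c}; FIRST(c) = {c}
FIRST(S) = {c}


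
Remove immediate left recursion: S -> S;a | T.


Left-recursive alternatives: S;a; non-recursive: T
Introduce S': S -> TS', S' -> ;aS' | ε


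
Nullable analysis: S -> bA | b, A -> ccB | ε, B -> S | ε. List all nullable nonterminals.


A nonterminal is nullable iff some alternative derives ε (directly, or every symbol in it is nullable)
Nullable: {A, B}


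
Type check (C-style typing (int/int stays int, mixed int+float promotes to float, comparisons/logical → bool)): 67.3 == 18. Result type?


Operand types: float == int
Rule: comparison yields bool
Result type: bool


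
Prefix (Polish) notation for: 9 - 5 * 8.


'*' binds tighter: tree is (- 9 (* 5 8))
Prefix: - 9 * 5 8


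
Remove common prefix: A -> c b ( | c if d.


Common prefix: 'c'
Factored: A -> c A', A' -> b ( | if d


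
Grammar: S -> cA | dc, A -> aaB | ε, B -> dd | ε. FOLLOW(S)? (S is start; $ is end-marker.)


$ ∈ FOLLOW(S). For each A -> αBβ: add FIRST(β)\{ε} to FOLLOW(B); if β nullable, add FOLLOW(A).
FOLLOW(S) = {$}


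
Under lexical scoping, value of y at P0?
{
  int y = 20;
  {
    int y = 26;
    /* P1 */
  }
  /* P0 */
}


y declared in the same block as P0
y = 20


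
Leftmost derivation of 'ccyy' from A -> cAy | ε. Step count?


Derivation: A => cAy => ccAyy => ccyy
Steps: 3


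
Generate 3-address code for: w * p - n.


Break into single-operator statements:
t1 = w * p
t2 = t1 - n


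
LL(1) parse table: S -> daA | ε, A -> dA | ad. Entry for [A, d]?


For [A, d]: 'd' ∈ FIRST(dA)
Entry: A -> dA


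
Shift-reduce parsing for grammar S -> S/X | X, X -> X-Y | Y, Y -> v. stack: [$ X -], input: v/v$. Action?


no handle; shift 'v'
Action: shift


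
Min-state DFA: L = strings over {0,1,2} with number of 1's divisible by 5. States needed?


Track (count of 1) mod 5: states 0..4, accept at 0
Minimal DFA: 5 states


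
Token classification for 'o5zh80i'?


Pattern: letter/underscore followed by alphanumerics, not a keyword
Type: IDENTIFIER


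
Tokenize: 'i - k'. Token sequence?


Scan left to right, longest-match per lexeme
Tokens: ID(i), OP(-), ID(k)


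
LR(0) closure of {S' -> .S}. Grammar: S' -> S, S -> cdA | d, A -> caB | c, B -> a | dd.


Start: S' -> .S
For each item with dot before a nonterminal B, add B -> .γ for every B-production
Closure: [S' -> .S, S -> .cdA, S -> .d]


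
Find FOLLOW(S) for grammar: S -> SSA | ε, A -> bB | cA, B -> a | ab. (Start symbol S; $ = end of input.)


$ ∈ FOLLOW(S). For each A -> αBβ: add FIRST(β)\{ε} to FOLLOW(B); if β nullable, add FOLLOW(A).
FOLLOW(S) = {$, b, c}


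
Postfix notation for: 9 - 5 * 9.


* has higher precedence, evaluate 5*9 first
Postfix: 9 5 9 * -


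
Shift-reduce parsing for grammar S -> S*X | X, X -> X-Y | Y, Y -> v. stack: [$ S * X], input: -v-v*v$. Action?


'-' can extend X; shift to build X -> X-Y
Action: shift


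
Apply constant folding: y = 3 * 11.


3 * 11 = 33 at compile time
Optimized: y = 33


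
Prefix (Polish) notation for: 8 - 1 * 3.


'*' binds tighter: tree is (- 8 (* 1 3))
Prefix: - 8 * 1 3


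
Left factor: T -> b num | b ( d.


Common prefix: 'b'
Factored: T -> b T', T' -> num | ( d


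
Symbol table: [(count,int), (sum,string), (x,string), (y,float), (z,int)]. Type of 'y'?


Lookup 'y' → type float


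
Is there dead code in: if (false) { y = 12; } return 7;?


condition is constant false, so the whole block is unreachable
Dead: 'if (false) { y = 12; }'


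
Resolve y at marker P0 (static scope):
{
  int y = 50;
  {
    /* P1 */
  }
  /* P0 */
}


y declared in the same block as P0
y = 50


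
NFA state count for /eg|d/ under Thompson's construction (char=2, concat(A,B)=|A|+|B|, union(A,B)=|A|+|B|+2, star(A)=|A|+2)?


Syntax tree has 3 char leaf(s), 1 union(s), 0 star(s)
chars contribute 3×2 = 6; each union adds +2; each star adds +2
Total: 6 + 2 + 0 = 8 states


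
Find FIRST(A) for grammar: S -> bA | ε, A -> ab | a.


Per alternative of A: FIRST(ab) = {a}; FIRST(a) = {a}
FIRST(A) = {a}


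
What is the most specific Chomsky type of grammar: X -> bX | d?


Right-linear: every RHS is a terminal or a terminal followed by one nonterminal
Classification: Type 3 (Regular)


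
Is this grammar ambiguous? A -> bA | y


right-linear, alternatives start with distinct terminals 'b' vs 'y': unique leftmost derivation
Unambiguous


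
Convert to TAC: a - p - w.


Break into single-operator statements:
t1 = a - p
t2 = t1 - w


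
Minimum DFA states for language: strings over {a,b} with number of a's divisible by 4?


Track (count of a) mod 4: states 0..3, accept at 0
Minimal DFA: 4 states


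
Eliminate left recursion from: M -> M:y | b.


Left-recursive alternatives: M:y; non-recursive: b
Introduce M': M -> bM', M' -> :yM' | ε


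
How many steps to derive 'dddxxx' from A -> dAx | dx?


Derivation: A => dAx => ddAxx => dddxxx
Steps: 3


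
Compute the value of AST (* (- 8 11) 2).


Evaluate inner: (- 8 11) = -3
Evaluate root: (* -3 2) = -6
Result: -6


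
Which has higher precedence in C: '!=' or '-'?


'-' is additive (level 9); '!=' is equality (level 6)
Higher level binds tighter
'-' has higher precedence than '!='


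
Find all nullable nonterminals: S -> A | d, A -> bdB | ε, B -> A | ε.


A nonterminal is nullable iff some alternative derives ε (directly, or every symbol in it is nullable)
Nullable: {A, B, S}


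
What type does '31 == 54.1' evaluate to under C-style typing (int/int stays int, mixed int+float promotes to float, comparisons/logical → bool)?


Operand types: int == float
Rule: comparison yields bool
Result type: bool


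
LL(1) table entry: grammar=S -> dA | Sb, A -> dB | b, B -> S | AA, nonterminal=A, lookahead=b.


For [A, b]: 'b' ∈ FIRST(b)
Entry: A -> b


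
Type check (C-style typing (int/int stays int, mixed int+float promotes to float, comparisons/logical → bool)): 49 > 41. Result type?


Operand types: int > int
Rule: comparison yields bool
Result type: bool


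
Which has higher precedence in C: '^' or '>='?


'>=' is relational (level 7); '^' is bitwise XOR (level 4)
Higher level binds tighter
'>=' has higher precedence than '^'


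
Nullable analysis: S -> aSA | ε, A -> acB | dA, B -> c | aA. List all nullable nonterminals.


A nonterminal is nullable iff some alternative derives ε (directly, or every symbol in it is nullable)
Nullable: {S}


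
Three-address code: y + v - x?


Break into single-operator statements:
t1 = y + v
t2 = t1 - x


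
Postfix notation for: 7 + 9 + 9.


Left to right (same or higher precedence on left)
Postfix: 7 9 + 9 +


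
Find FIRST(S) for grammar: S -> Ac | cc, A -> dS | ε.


Per alternative of S: FIRST(Ac) = {c, d}; FIRST(cc) = {c}
FIRST(S) = {c, d}


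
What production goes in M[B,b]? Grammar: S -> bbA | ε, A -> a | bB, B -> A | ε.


For [B, b]: 'b' ∈ FIRST(A)
Entry: B -> A


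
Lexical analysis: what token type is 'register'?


Pattern: reserved word
Type: KEYWORD


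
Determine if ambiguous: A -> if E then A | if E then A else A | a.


dangling else: 'if E then if E then a else a' parses two ways
Ambiguous


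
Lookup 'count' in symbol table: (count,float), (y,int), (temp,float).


Lookup 'count' → type float


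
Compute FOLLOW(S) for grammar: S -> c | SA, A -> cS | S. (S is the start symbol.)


$ ∈ FOLLOW(S). For each A -> αBβ: add FIRST(β)\{ε} to FOLLOW(B); if β nullable, add FOLLOW(A).
FOLLOW(S) = {$, c}


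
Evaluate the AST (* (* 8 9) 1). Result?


Evaluate inner: (* 8 9) = 72
Evaluate root: (* 72 1) = 72
Result: 72


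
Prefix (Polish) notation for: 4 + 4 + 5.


left-to-right (same/higher precedence on left): tree is (+ (+ 4 4) 5)
Prefix: + + 4 4 5


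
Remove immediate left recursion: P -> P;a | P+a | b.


Left-recursive alternatives: P;a, P+a; non-recursive: b
Introduce P': P -> bP', P' -> ;aP' | +aP' | ε


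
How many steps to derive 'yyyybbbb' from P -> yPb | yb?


Derivation: P => yPb => yyPbb => yyyPbbb => yyyybbbb
Steps: 4


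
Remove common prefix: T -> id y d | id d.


Common prefix: 'id'
Factored: T -> id T', T' -> y d | d


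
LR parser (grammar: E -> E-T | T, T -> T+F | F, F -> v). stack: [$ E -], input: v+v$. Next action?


no handle ('E-' is not any RHS); shift 'v'
Action: shift


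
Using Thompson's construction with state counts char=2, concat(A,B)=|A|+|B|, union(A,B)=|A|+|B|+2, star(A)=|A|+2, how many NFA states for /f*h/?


Syntax tree has 2 char leaf(s), 0 union(s), 1 star(s)
chars contribute 2×2 = 4; each union adds +2; each star adds +2
Total: 4 + 0 + 2 = 6 states


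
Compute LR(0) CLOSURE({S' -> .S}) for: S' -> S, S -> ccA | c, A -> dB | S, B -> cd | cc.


Start: S' -> .S
For each item with dot before a nonterminal B, add B -> .γ for every B-production
Closure: [S' -> .S, S -> .ccA, S -> .c]


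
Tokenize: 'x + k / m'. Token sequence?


Scan left to right, longest-match per lexeme
Tokens: ID(x), OP(+), ID(k), OP(/), ID(m)


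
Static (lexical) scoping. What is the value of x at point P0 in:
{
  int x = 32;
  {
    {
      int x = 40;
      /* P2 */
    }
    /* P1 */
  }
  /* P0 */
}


x declared in the same block as P0
x = 32


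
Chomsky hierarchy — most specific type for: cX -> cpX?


LHS has context (more than one symbol) and |LHS| ≤ |RHS|
Classification: Type 1 (Context-Sensitive)


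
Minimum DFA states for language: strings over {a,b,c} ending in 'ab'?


Track the longest suffix of input matching a prefix of 'ab': 3 classes (prefixes of length 0..2)
Minimal DFA: 3 states


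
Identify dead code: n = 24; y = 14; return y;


n is assigned but never read
Dead: 'n = 24'


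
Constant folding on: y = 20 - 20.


20 - 20 = 0 at compile time
Optimized: y = 0


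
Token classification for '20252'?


Pattern: digits only
Type: INTEGER_LITERAL


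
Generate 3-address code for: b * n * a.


Break into single-operator statements:
t1 = b * n
t2 = t1 * a


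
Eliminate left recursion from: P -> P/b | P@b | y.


Left-recursive alternatives: P/b, P@b; non-recursive: y
Introduce P': P -> yP', P' -> /bP' | @bP' | ε


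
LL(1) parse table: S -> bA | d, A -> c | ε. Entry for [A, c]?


For [A, c]: 'c' ∈ FIRST(c)
Entry: A -> c


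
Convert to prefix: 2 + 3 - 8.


left-to-right (same/higher precedence on left): tree is (- (+ 2 3) 8)
Prefix: - + 2 3 8


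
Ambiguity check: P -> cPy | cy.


balanced c^n…y^n: each string has a unique parse
Unambiguous


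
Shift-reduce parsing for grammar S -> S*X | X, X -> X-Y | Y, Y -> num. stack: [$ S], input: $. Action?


start symbol S on stack, input exhausted
Action: accept


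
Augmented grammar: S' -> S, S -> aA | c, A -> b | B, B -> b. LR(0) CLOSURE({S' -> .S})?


Start: S' -> .S
For each item with dot before a nonterminal B, add B -> .γ for every B-production
Closure: [S' -> .S, S -> .aA, S -> .c]


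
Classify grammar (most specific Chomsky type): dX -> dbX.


LHS has context (more than one symbol) and |LHS| ≤ |RHS|
Classification: Type 1 (Context-Sensitive)


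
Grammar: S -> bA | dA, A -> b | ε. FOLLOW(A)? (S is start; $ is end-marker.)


$ ∈ FOLLOW(S). For each A -> αBβ: add FIRST(β)\{ε} to FOLLOW(B); if β nullable, add FOLLOW(A).
FOLLOW(A) = {$}


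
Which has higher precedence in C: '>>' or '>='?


'>>' is shift (level 8); '>=' is relational (level 7)
Higher level binds tighter
'>>' has higher precedence than '>='


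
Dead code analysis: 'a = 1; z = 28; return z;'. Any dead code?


a is assigned but never read
Dead: 'a = 1'


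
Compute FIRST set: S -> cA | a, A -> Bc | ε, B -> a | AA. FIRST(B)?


Per alternative of B: FIRST(a) = {a}; FIRST(AA) = {a, c, ε}
FIRST(B) = {a, c, ε}


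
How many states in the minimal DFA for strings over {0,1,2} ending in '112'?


Track the longest suffix of input matching a prefix of '112': 4 classes (prefixes of length 0..3)
Minimal DFA: 4 states


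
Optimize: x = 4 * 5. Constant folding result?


4 * 5 = 20 at compile time
Optimized: x = 20


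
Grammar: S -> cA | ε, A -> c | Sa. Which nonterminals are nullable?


A nonterminal is nullable iff some alternative derives ε (directly, or every symbol in it is nullable)
Nullable: {S}


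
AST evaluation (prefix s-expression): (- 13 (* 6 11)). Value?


Evaluate inner: (* 6 11) = 66
Evaluate root: (- 13 66) = -53
Result: -53


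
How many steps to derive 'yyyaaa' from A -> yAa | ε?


Derivation: A => yAa => yyAaa => yyyAaaa => yyyaaa
Steps: 4


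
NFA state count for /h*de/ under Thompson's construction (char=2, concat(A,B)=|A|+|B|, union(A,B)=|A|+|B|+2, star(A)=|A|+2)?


Syntax tree has 3 char leaf(s), 0 union(s), 1 star(s)
chars contribute 3×2 = 6; each union adds +2; each star adds +2
Total: 6 + 0 + 2 = 8 states


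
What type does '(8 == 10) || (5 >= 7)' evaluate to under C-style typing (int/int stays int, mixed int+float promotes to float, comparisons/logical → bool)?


Operand types: bool || bool
Rule: logical operators take bool operands and yield bool
Result type: bool


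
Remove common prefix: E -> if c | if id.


Common prefix: 'if'
Factored: E -> if E', E' -> c | id


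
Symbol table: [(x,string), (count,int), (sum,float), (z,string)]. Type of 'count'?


Lookup 'count' → type int


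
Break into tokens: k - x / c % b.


Scan left to right, longest-match per lexeme
Tokens: ID(k), OP(-), ID(x), OP(/), ID(c), OP(%), ID(b)


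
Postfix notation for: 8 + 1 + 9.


Left to right (same or higher precedence on left)
Postfix: 8 1 + 9 +


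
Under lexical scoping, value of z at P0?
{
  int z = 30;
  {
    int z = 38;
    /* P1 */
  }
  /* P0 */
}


z declared in the same block as P0
z = 30


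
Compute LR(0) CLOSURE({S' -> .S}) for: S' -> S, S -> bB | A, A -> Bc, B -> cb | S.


Start: S' -> .S
For each item with dot before a nonterminal B, add B -> .γ for every B-production
Closure: [S' -> .S, S -> .bB, S -> .A, A -> .Bc, B -> .cb, B -> .S]


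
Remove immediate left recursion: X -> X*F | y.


Left-recursive alternatives: X*F; non-recursive: y
Introduce X': X -> yX', X' -> *FX' | ε


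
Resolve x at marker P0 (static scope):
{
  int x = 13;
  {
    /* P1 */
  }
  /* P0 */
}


x declared in the same block as P0
x = 13


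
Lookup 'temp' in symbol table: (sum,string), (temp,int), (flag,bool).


Lookup 'temp' → type int


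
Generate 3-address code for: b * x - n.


Break into single-operator statements:
t1 = b * x
t2 = t1 - n


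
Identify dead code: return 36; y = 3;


statement follows a return and is unreachable
Dead: 'y = 3'


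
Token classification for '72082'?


Pattern: digits only
Type: INTEGER_LITERAL


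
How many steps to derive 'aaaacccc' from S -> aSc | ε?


Derivation: S => aSc => aaScc => aaaSccc => aaaaScccc => aaaacccc
Steps: 5


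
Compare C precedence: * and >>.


'*' is multiplicative (level 10); '>>' is shift (level 8)
Higher level binds tighter
'*' has higher precedence than '>>'


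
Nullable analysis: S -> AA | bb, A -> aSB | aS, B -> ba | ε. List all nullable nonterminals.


A nonterminal is nullable iff some alternative derives ε (directly, or every symbol in it is nullable)
Nullable: {B}


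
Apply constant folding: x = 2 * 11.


2 * 11 = 22 at compile time
Optimized: x = 22


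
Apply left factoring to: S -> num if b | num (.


Common prefix: 'num'
Factored: S -> num S', S' -> if b | (


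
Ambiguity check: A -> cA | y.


right-linear, alternatives start with distinct terminals 'c' vs 'y': unique leftmost derivation
Unambiguous


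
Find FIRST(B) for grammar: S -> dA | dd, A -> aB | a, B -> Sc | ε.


Per alternative of B: FIRST(Sc) = {d}; FIRST(ε) = {ε}
FIRST(B) = {d, ε}


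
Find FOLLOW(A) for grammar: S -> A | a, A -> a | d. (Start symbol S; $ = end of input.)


$ ∈ FOLLOW(S). For each A -> αBβ: add FIRST(β)\{ε} to FOLLOW(B); if β nullable, add FOLLOW(A).
FOLLOW(A) = {$}


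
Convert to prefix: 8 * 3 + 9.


left-to-right (same/higher precedence on left): tree is (+ (* 8 3) 9)
Prefix: + * 8 3 9


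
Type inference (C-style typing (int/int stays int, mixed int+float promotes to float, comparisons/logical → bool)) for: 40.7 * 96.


Operand types: float * int
Rule: mixed int/float promotes to float; int/int stays int
Result type: float


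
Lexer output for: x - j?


Scan left to right, longest-match per lexeme
Tokens: ID(x), OP(-), ID(j)


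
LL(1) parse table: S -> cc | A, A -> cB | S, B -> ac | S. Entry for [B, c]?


For [B, c]: 'c' ∈ FIRST(S)
Entry: B -> S


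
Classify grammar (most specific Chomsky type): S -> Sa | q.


Left-linear: every RHS is a terminal or one nonterminal followed by a terminal
Classification: Type 3 (Regular)


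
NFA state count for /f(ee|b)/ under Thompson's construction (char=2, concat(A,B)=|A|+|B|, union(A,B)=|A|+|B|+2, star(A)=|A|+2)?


Syntax tree has 4 char leaf(s), 1 union(s), 0 star(s)
chars contribute 4×2 = 8; each union adds +2; each star adds +2
Total: 8 + 2 + 0 = 10 states


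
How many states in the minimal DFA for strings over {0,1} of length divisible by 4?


Track length mod 4: states 0..3, accept at 0
Minimal DFA: 4 states


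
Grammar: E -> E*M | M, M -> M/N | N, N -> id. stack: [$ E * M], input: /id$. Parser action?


'/' can extend M; shift to build M -> M/N
Action: shift


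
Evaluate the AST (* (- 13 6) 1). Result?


Evaluate inner: (- 13 6) = 7
Evaluate root: (* 7 1) = 7
Result: 7


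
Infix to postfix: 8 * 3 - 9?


Left to right (same or higher precedence on left)
Postfix: 8 3 * 9 -


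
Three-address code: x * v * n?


Break into single-operator statements:
t1 = x * v
t2 = t1 * n


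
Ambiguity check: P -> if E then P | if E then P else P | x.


dangling else: 'if E then if E then x else x' parses two ways
Ambiguous


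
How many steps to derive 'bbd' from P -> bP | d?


Derivation: P => bP => bbP => bbd
Steps: 3


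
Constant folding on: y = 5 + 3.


5 + 3 = 8 at compile time
Optimized: y = 8


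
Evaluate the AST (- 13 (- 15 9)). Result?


Evaluate inner: (- 15 9) = 6
Evaluate root: (- 13 6) = 7
Result: 7
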